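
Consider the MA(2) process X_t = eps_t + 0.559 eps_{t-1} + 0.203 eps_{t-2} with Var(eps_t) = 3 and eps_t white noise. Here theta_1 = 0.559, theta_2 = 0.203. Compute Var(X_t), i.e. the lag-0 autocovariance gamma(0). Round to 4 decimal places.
\gamma(0) = 4.0611

For an MA(q) process X_t = eps_t + sum_i theta_i eps_{t-i} with
Var(eps_t) = sigma^2, the variance is
  gamma(0) = sigma^2 * (1 + sum_i theta_i^2).
  sum_i theta_i^2 = (0.559)^2 + (0.203)^2 = 0.312481 + 0.041209 = 0.35369.
  gamma(0) = 3 * (1 + 0.35369) = 3 * 1.35369 = 4.06107, which rounds to 4.0611.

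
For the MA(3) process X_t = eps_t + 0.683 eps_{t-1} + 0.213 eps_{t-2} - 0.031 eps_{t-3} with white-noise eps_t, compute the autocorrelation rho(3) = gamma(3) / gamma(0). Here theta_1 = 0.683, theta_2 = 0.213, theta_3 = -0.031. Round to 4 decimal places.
\rho(3) = -0.0205

For an MA(q) process with theta_0 = 1, the autocovariance is
  gamma(k) = sigma^2 * sum_{i=0..q-k} theta_i * theta_{i+k},
and rho(k) = gamma(k) / gamma(0). Sigma^2 cancels.
  numerator   = (1)*(-0.031) = -0.031.
  denominator = (1)^2 + (0.683)^2 + (0.213)^2 + (-0.031)^2 = 1.512819.
  rho(3) = -0.031 / 1.512819 = -0.0205.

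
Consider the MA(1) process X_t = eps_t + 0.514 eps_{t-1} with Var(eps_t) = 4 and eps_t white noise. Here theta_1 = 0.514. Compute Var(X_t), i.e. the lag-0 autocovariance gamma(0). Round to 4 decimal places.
\gamma(0) = 5.0568

For an MA(q) process X_t = eps_t + sum_i theta_i eps_{t-i} with
Var(eps_t) = sigma^2, the variance is
  gamma(0) = sigma^2 * (1 + sum_i theta_i^2).
  sum_i theta_i^2 = (0.514)^2 = 0.264196.
  gamma(0) = 4 * (1 + 0.264196) = 4 * 1.264196 = 5.056784, which rounds to 5.0568.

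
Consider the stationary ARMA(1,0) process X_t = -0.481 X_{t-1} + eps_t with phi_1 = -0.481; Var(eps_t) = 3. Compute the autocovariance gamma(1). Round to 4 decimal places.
\gamma(1) = -1.8773

Multiply the model equation by X_{t-k} and take expectations. With theta_0 = psi_0 = 1 and psi_j the MA(infinity) weights, this gives
  gamma(k) - sum_i phi_i gamma(k-i) = c_k,
  c_k = sigma^2 * sum_{j=k..q} theta_j psi_{j-k}   (c_k = 0 for k > q),
using gamma(-m) = gamma(m).
Pure AR (q = 0): c_0 = sigma^2 = 3, c_k = 0 for k >= 1.
Equations for k = 0 and k = 1 (AR order 1):
  gamma(0) = phi_1 gamma(1) + c_0
  gamma(1) = phi_1 gamma(0) + c_1
Substituting the second into the first: gamma(0) (1 - phi_1^2) = c_0 + phi_1 c_1, so
  gamma(0) = c_0 / (1 - phi_1^2) = 3 / (1 - (-0.481)^2) = 3 / 0.768639 = 3.903003.
  gamma(1) = phi_1 gamma(0) = (-0.481)(3.903003) = -1.877344.
Therefore gamma(1) = -1.8773 (to 4 decimal places).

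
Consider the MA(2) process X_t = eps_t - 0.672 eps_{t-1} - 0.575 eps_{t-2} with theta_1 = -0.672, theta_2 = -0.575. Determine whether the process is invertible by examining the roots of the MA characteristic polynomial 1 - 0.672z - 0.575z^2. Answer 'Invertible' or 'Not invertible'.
\text{Not invertible}

The MA(q) characteristic polynomial is P(z) = 1 - 0.672z - 0.575z^2.
Invertibility requires all roots to lie outside the unit circle, i.e. |z| > 1 for every root.
Set 1 + (-0.672) z + (-0.575) z^2 = 0, i.e. a z^2 + b z + c = 0 with a = -0.575, b = -0.672, c = 1.
Discriminant D = b^2 - 4ac = (-0.672)^2 - 4*(-0.575)*1 = 0.451584 - (-2.3) = 2.751584.
D >= 0, so the roots are real: z = (-b +/- sqrt(D)) / (2a) = (0.672 +/- 1.65879) / (-1.15).
  z_1 = (0.672 + 1.65879) / (-1.15) = -2.0268,   |z_1| = 2.0268.
  z_2 = (0.672 - 1.65879) / (-1.15) = 0.8581,   |z_2| = 0.8581.
Moduli of all roots: 2.0268, 0.8581.
All moduli strictly greater than 1? No.
Verdict: Not invertible.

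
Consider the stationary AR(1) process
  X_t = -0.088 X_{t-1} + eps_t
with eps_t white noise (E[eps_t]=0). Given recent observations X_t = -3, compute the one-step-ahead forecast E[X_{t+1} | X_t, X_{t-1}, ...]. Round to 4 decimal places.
E[X_{t+1} \mid \mathcal F_t] = 0.2640

For an AR(p) model X_t = c + sum_i phi_i X_{t-i} + eps_t, the
one-step-ahead conditional mean is
  E[X_{t+1} | X_t, ...] = c + sum_i phi_i X_{t+1-i}.
Substitute known values:
  E[X_{t+1} | ...] = (-0.088) * (-3)
                   = 0.2640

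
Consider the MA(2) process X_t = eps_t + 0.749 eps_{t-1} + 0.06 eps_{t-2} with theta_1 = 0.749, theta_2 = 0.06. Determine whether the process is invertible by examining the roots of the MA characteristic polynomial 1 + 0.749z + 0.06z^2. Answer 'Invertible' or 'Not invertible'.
\text{Invertible}

The MA(q) characteristic polynomial is P(z) = 1 + 0.749z + 0.06z^2.
Invertibility requires all roots to lie outside the unit circle, i.e. |z| > 1 for every root.
Set 1 + (0.749) z + (0.06) z^2 = 0, i.e. a z^2 + b z + c = 0 with a = 0.06, b = 0.749, c = 1.
Discriminant D = b^2 - 4ac = (0.749)^2 - 4*(0.06)*1 = 0.561001 - (0.24) = 0.321001.
D >= 0, so the roots are real: z = (-b +/- sqrt(D)) / (2a) = (-0.749 +/- 0.56657) / (0.12).
  z_1 = (-0.749 + 0.56657) / (0.12) = -1.5203,   |z_1| = 1.5203.
  z_2 = (-0.749 - 0.56657) / (0.12) = -10.9631,   |z_2| = 10.9631.
Moduli of all roots: 1.5203, 10.9631.
All moduli strictly greater than 1? Yes.
Verdict: Invertible.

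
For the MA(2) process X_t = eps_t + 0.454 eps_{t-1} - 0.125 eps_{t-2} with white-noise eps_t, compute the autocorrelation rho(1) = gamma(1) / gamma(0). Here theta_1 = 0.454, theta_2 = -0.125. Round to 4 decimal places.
\rho(1) = 0.3252

For an MA(q) process with theta_0 = 1, the autocovariance is
  gamma(k) = sigma^2 * sum_{i=0..q-k} theta_i * theta_{i+k},
and rho(k) = gamma(k) / gamma(0). Sigma^2 cancels.
  numerator   = (1)*(0.454) + (0.454)*(-0.125) = 0.39725.
  denominator = (1)^2 + (0.454)^2 + (-0.125)^2 = 1.221741.
  rho(1) = 0.39725 / 1.221741 = 0.3252.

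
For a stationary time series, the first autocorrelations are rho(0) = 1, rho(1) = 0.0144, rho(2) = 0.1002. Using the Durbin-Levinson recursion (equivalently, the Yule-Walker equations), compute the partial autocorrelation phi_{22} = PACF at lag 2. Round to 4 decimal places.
\phi_{22} = 0.1000

The PACF at lag k is phi_{kk}, the last component of the solution
to the Yule-Walker system G_k phi = r_k where
  (G_k)_{ij} = rho(|i - j|), (r_k)_i = rho(i), i,j = 1..k.
Equivalently, Durbin-Levinson gives phi_{kk} iteratively:
  phi_{11} = rho(1)
  phi_{kk} = [rho(k) - sum_{j=1..k-1} phi_{k-1,j} rho(k-j)]
            / [1 - sum_{j=1..k-1} phi_{k-1,j} rho(j)],
  phi_{k,j} = phi_{k-1,j} - phi_{kk} phi_{k-1,k-j},  j = 1..k-1.
Step k = 1:
  phi_11 = rho(1) = 0.0144.
Step k = 2:
  phi_22 = [rho(2) - phi_11 rho(1)] / [1 - phi_11 rho(1)] = [0.1002 - (0.0144)(0.0144)] / [1 - (0.0144)(0.0144)]
         = 0.09999264 / 0.99979264 = 0.1.
Therefore phi_{22} = 0.1000.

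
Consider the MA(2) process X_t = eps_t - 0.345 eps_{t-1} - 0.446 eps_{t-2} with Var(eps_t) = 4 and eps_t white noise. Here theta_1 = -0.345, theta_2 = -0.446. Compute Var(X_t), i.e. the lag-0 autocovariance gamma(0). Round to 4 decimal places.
\gamma(0) = 5.2718

For an MA(q) process X_t = eps_t + sum_i theta_i eps_{t-i} with
Var(eps_t) = sigma^2, the variance is
  gamma(0) = sigma^2 * (1 + sum_i theta_i^2).
  sum_i theta_i^2 = (-0.345)^2 + (-0.446)^2 = 0.119025 + 0.198916 = 0.317941.
  gamma(0) = 4 * (1 + 0.317941) = 4 * 1.317941 = 5.271764, which rounds to 5.2718.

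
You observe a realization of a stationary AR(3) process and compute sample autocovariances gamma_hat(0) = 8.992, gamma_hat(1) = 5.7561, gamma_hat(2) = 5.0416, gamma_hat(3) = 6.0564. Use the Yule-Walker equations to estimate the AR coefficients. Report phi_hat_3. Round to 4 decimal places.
\hat\phi_{3} = 0.4400

The Yule-Walker equations for an AR(p) process read, in matrix form,
  Gamma_p phi = r_p,   with   (Gamma_p)_{ij} = gamma(|i - j|),
                       (r_p)_i = gamma(i),   i,j = 1..p.
Substitute the sample gammas (Toeplitz matrix and right-hand side of size 3):
  Gamma_p = [[8.992, 5.7561, 5.0416], [5.7561, 8.992, 5.7561], [5.0416, 5.7561, 8.992]]
  r_p     = [5.7561, 5.0416, 6.0564]
Written out (R1..R3):
  (R1) 8.992 phi_1 + 5.7561 phi_2 + 5.0416 phi_3 = 5.7561
  (R2) 5.7561 phi_1 + 8.992 phi_2 + 5.7561 phi_3 = 5.0416
  (R3) 5.0416 phi_1 + 5.7561 phi_2 + 8.992 phi_3 = 6.0564
Gaussian elimination:
  R2 <- R2 - (5.7561/8.992) R1 = R2 - (0.640136) R1:  5.307315 phi_2 + 2.528792 phi_3 = 1.356915
  R3 <- R3 - (5.0416/8.992) R1 = R3 - (0.560676) R1:  2.528792 phi_2 + 6.165295 phi_3 = 2.829092
  R3 <- R3 - (2.528792/5.307315) R2 = R3 - (0.476473) R2:  4.960394 phi_3 = 2.182559
Back-substitution:
  phi_hat_3 = 2.182559 / 4.960394 = 0.439997
  phi_hat_2 = (1.356915 - (2.528792)(0.439997)) / 5.307315 = 0.046022
  phi_hat_1 = (5.7561 - (5.7561)(0.046022) - (5.0416)(0.439997)) / 8.992 = 0.363979
So phi_hat = [0.3640, 0.0460, 0.4400].
Therefore phi_hat_3 = 0.4400.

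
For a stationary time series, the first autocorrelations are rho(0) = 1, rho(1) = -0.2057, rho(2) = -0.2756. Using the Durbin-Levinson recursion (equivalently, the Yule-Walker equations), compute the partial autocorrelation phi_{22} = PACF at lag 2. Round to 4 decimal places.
\phi_{22} = -0.3320

The PACF at lag k is phi_{kk}, the last component of the solution
to the Yule-Walker system G_k phi = r_k where
  (G_k)_{ij} = rho(|i - j|), (r_k)_i = rho(i), i,j = 1..k.
Equivalently, Durbin-Levinson gives phi_{kk} iteratively:
  phi_{11} = rho(1)
  phi_{kk} = [rho(k) - sum_{j=1..k-1} phi_{k-1,j} rho(k-j)]
            / [1 - sum_{j=1..k-1} phi_{k-1,j} rho(j)],
  phi_{k,j} = phi_{k-1,j} - phi_{kk} phi_{k-1,k-j},  j = 1..k-1.
Step k = 1:
  phi_11 = rho(1) = -0.2057.
Step k = 2:
  phi_22 = [rho(2) - phi_11 rho(1)] / [1 - phi_11 rho(1)] = [-0.2756 - (-0.2057)(-0.2057)] / [1 - (-0.2057)(-0.2057)]
         = -0.31791249 / 0.95768751 = -0.332.
Therefore phi_{22} = -0.3320.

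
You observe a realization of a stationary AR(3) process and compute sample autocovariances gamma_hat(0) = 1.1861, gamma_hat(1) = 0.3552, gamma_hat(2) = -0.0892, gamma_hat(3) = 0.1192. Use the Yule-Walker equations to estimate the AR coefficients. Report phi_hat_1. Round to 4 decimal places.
\hat\phi_{1} = 0.3910

The Yule-Walker equations for an AR(p) process read, in matrix form,
  Gamma_p phi = r_p,   with   (Gamma_p)_{ij} = gamma(|i - j|),
                       (r_p)_i = gamma(i),   i,j = 1..p.
Substitute the sample gammas (Toeplitz matrix and right-hand side of size 3):
  Gamma_p = [[1.1861, 0.3552, -0.0892], [0.3552, 1.1861, 0.3552], [-0.0892, 0.3552, 1.1861]]
  r_p     = [0.3552, -0.0892, 0.1192]
Written out (R1..R3):
  (R1) 1.1861 phi_1 + 0.3552 phi_2 - 0.0892 phi_3 = 0.3552
  (R2) 0.3552 phi_1 + 1.1861 phi_2 + 0.3552 phi_3 = -0.0892
  (R3) -0.0892 phi_1 + 0.3552 phi_2 + 1.1861 phi_3 = 0.1192
Gaussian elimination:
  R2 <- R2 - (0.3552/1.1861) R1 = R2 - (0.299469) R1:  1.079729 phi_2 + 0.381913 phi_3 = -0.195571
  R3 <- R3 - (-0.0892/1.1861) R1 = R3 - (-0.075204) R1:  0.381913 phi_2 + 1.179392 phi_3 = 0.145913
  R3 <- R3 - (0.381913/1.079729) R2 = R3 - (0.353712) R2:  1.044305 phi_3 = 0.215088
Back-substitution:
  phi_hat_3 = 0.215088 / 1.044305 = 0.205963
  phi_hat_2 = (-0.195571 - (0.381913)(0.205963)) / 1.079729 = -0.253982
  phi_hat_1 = (0.3552 - (0.3552)(-0.253982) - (-0.0892)(0.205963)) / 1.1861 = 0.391018
So phi_hat = [0.3910, -0.2540, 0.2060].
Therefore phi_hat_1 = 0.3910.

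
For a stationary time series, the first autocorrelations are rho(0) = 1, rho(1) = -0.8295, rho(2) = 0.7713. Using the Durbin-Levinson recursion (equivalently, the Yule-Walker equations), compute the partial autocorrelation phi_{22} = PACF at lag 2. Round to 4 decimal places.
\phi_{22} = 0.2668

The PACF at lag k is phi_{kk}, the last component of the solution
to the Yule-Walker system G_k phi = r_k where
  (G_k)_{ij} = rho(|i - j|), (r_k)_i = rho(i), i,j = 1..k.
Equivalently, Durbin-Levinson gives phi_{kk} iteratively:
  phi_{11} = rho(1)
  phi_{kk} = [rho(k) - sum_{j=1..k-1} phi_{k-1,j} rho(k-j)]
            / [1 - sum_{j=1..k-1} phi_{k-1,j} rho(j)],
  phi_{k,j} = phi_{k-1,j} - phi_{kk} phi_{k-1,k-j},  j = 1..k-1.
Step k = 1:
  phi_11 = rho(1) = -0.8295.
Step k = 2:
  phi_22 = [rho(2) - phi_11 rho(1)] / [1 - phi_11 rho(1)] = [0.7713 - (-0.8295)(-0.8295)] / [1 - (-0.8295)(-0.8295)]
         = 0.08322975 / 0.31192975 = 0.2668.
Therefore phi_{22} = 0.2668.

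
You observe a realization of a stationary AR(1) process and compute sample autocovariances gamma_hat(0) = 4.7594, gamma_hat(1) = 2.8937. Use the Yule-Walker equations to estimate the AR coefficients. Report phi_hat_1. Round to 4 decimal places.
\hat\phi_{1} = 0.6080

The Yule-Walker equations for an AR(p) process read, in matrix form,
  Gamma_p phi = r_p,   with   (Gamma_p)_{ij} = gamma(|i - j|),
                       (r_p)_i = gamma(i),   i,j = 1..p.
Substitute the sample gammas (Toeplitz matrix and right-hand side of size 1):
  Gamma_p = [[4.7594]]
  r_p     = [2.8937]
With p = 1 this is the single equation gamma(0) phi_1 = gamma(1):
  phi_hat_1 = gamma(1) / gamma(0) = 2.8937 / 4.7594 = 0.6080.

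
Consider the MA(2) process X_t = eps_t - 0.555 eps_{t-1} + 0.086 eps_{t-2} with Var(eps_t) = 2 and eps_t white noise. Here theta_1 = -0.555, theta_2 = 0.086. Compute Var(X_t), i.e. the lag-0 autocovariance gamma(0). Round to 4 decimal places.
\gamma(0) = 2.6308

For an MA(q) process X_t = eps_t + sum_i theta_i eps_{t-i} with
Var(eps_t) = sigma^2, the variance is
  gamma(0) = sigma^2 * (1 + sum_i theta_i^2).
  sum_i theta_i^2 = (-0.555)^2 + (0.086)^2 = 0.308025 + 0.007396 = 0.315421.
  gamma(0) = 2 * (1 + 0.315421) = 2 * 1.315421 = 2.630842, which rounds to 2.6308.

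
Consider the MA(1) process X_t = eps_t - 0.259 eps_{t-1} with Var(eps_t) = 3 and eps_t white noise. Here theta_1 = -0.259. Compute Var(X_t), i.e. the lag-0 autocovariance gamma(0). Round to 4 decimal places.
\gamma(0) = 3.2012

For an MA(q) process X_t = eps_t + sum_i theta_i eps_{t-i} with
Var(eps_t) = sigma^2, the variance is
  gamma(0) = sigma^2 * (1 + sum_i theta_i^2).
  sum_i theta_i^2 = (-0.259)^2 = 0.067081.
  gamma(0) = 3 * (1 + 0.067081) = 3 * 1.067081 = 3.201243, which rounds to 3.2012.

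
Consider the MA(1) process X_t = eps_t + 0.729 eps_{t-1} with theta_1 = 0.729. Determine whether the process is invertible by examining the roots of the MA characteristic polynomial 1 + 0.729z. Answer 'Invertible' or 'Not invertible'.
\text{Invertible}

The MA(q) characteristic polynomial is P(z) = 1 + 0.729z.
Invertibility requires all roots to lie outside the unit circle, i.e. |z| > 1 for every root.
This is linear in z: 1 + (0.729) z = 0  =>  z = -1/(0.729) = -1.371742,  |z| = 1.371742.
Moduli of all roots: 1.3717.
All moduli strictly greater than 1? Yes.
Verdict: Invertible.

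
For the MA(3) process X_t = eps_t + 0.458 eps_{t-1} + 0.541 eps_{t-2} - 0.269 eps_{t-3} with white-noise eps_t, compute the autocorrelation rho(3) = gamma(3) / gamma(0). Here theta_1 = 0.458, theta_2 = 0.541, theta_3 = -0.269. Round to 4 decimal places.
\rho(3) = -0.1708

For an MA(q) process with theta_0 = 1, the autocovariance is
  gamma(k) = sigma^2 * sum_{i=0..q-k} theta_i * theta_{i+k},
and rho(k) = gamma(k) / gamma(0). Sigma^2 cancels.
  numerator   = (1)*(-0.269) = -0.269.
  denominator = (1)^2 + (0.458)^2 + (0.541)^2 + (-0.269)^2 = 1.574806.
  rho(3) = -0.269 / 1.574806 = -0.1708.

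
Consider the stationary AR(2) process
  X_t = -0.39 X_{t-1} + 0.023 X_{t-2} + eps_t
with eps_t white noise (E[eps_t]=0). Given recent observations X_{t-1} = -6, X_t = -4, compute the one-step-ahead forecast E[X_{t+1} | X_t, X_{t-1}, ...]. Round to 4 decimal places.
E[X_{t+1} \mid \mathcal F_t] = 1.4220

For an AR(p) model X_t = c + sum_i phi_i X_{t-i} + eps_t, the
one-step-ahead conditional mean is
  E[X_{t+1} | X_t, ...] = c + sum_i phi_i X_{t+1-i}.
Substitute known values:
  E[X_{t+1} | ...] = (-0.39) * (-4) + (0.023) * (-6)
                   = 1.4220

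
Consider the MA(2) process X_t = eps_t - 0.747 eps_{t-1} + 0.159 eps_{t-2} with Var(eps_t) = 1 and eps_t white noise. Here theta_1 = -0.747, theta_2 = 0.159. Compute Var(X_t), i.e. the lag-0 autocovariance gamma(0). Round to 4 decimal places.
\gamma(0) = 1.5833

For an MA(q) process X_t = eps_t + sum_i theta_i eps_{t-i} with
Var(eps_t) = sigma^2, the variance is
  gamma(0) = sigma^2 * (1 + sum_i theta_i^2).
  sum_i theta_i^2 = (-0.747)^2 + (0.159)^2 = 0.558009 + 0.025281 = 0.58329.
  gamma(0) = 1 * (1 + 0.58329) = 1 * 1.58329 = 1.58329, which rounds to 1.5833.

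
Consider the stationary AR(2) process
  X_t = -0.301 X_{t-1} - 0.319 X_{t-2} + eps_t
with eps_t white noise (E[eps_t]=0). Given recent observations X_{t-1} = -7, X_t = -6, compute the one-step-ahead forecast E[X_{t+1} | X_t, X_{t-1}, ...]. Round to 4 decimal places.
E[X_{t+1} \mid \mathcal F_t] = 4.0390

For an AR(p) model X_t = c + sum_i phi_i X_{t-i} + eps_t, the
one-step-ahead conditional mean is
  E[X_{t+1} | X_t, ...] = c + sum_i phi_i X_{t+1-i}.
Substitute known values:
  E[X_{t+1} | ...] = (-0.301) * (-6) + (-0.319) * (-7)
                   = 4.0390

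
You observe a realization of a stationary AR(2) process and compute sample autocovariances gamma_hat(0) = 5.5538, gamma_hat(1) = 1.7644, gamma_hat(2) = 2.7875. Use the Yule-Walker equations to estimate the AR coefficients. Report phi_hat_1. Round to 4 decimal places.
\hat\phi_{1} = 0.1760

The Yule-Walker equations for an AR(p) process read, in matrix form,
  Gamma_p phi = r_p,   with   (Gamma_p)_{ij} = gamma(|i - j|),
                       (r_p)_i = gamma(i),   i,j = 1..p.
Substitute the sample gammas (Toeplitz matrix and right-hand side of size 2):
  Gamma_p = [[5.5538, 1.7644], [1.7644, 5.5538]]
  r_p     = [1.7644, 2.7875]
Written out:
  5.5538 phi_1 + 1.7644 phi_2 = 1.7644
  1.7644 phi_1 + 5.5538 phi_2 = 2.7875
Solve by Cramer's rule:
  det = gamma(0)^2 - gamma(1)^2 = (5.5538)^2 - (1.7644)^2 = 30.84469444 - 3.11310736 = 27.73158708
  phi_hat_1 = [gamma(1) gamma(0) - gamma(1) gamma(2)] / det = [(1.7644)(5.5538) - (1.7644)(2.7875)] / 27.73158708 = 4.88085972 / 27.73158708 = 0.176
  phi_hat_2 = [gamma(0) gamma(2) - gamma(1)^2] / det = [(5.5538)(2.7875) - (1.7644)^2] / 27.73158708 = 12.36811014 / 27.73158708 = 0.446
So phi_hat = [0.1760, 0.4460].
Therefore phi_hat_1 = 0.1760.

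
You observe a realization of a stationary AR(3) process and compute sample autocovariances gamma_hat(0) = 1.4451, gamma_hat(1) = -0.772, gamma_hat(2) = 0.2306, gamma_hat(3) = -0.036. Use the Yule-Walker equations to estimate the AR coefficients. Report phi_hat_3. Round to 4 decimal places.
\hat\phi_{3} = -0.0270

The Yule-Walker equations for an AR(p) process read, in matrix form,
  Gamma_p phi = r_p,   with   (Gamma_p)_{ij} = gamma(|i - j|),
                       (r_p)_i = gamma(i),   i,j = 1..p.
Substitute the sample gammas (Toeplitz matrix and right-hand side of size 3):
  Gamma_p = [[1.4451, -0.772, 0.2306], [-0.772, 1.4451, -0.772], [0.2306, -0.772, 1.4451]]
  r_p     = [-0.772, 0.2306, -0.036]
Written out (R1..R3):
  (R1) 1.4451 phi_1 - 0.772 phi_2 + 0.2306 phi_3 = -0.772
  (R2) -0.772 phi_1 + 1.4451 phi_2 - 0.772 phi_3 = 0.2306
  (R3) 0.2306 phi_1 - 0.772 phi_2 + 1.4451 phi_3 = -0.036
Gaussian elimination:
  R2 <- R2 - (-0.772/1.4451) R1 = R2 - (-0.534219) R1:  1.032683 phi_2 - 0.648809 phi_3 = -0.181817
  R3 <- R3 - (0.2306/1.4451) R1 = R3 - (0.159574) R1:  -0.648809 phi_2 + 1.408302 phi_3 = 0.087191
  R3 <- R3 - (-0.648809/1.032683) R2 = R3 - (-0.628275) R2:  1.000672 phi_3 = -0.02704
Back-substitution:
  phi_hat_3 = -0.02704 / 1.000672 = -0.027022
  phi_hat_2 = (-0.181817 - (-0.648809)(-0.027022)) / 1.032683 = -0.19304
  phi_hat_1 = (-0.772 - (-0.772)(-0.19304) - (0.2306)(-0.027022)) / 1.4451 = -0.633033
So phi_hat = [-0.6330, -0.1930, -0.0270].
Therefore phi_hat_3 = -0.0270.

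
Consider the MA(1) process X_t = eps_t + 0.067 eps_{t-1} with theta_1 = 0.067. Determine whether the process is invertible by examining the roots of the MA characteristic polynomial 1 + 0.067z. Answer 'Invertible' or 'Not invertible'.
\text{Invertible}

The MA(q) characteristic polynomial is P(z) = 1 + 0.067z.
Invertibility requires all roots to lie outside the unit circle, i.e. |z| > 1 for every root.
This is linear in z: 1 + (0.067) z = 0  =>  z = -1/(0.067) = -14.925373,  |z| = 14.925373.
Moduli of all roots: 14.9254.
All moduli strictly greater than 1? Yes.
Verdict: Invertible.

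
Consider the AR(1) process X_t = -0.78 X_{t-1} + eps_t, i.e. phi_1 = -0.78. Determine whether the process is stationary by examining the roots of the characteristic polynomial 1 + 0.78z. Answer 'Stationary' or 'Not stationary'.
\text{Stationary}

The AR(p) characteristic polynomial is P(z) = 1 + 0.78z.
Stationarity requires all roots to lie outside the unit circle, i.e. |z| > 1 for every root.
This is linear in z: 1 + (0.78) z = 0  =>  z = -1/(0.78) = -1.282051,  |z| = 1.282051.
Moduli of all roots: 1.2821.
All moduli strictly greater than 1? Yes.
Verdict: Stationary.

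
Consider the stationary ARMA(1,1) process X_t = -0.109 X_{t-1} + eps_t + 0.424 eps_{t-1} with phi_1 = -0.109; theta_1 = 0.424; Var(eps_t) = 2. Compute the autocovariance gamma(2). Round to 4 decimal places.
\gamma(2) = -0.0663

Multiply the model equation by X_{t-k} and take expectations. With theta_0 = psi_0 = 1 and psi_j the MA(infinity) weights, this gives
  gamma(k) - sum_i phi_i gamma(k-i) = c_k,
  c_k = sigma^2 * sum_{j=k..q} theta_j psi_{j-k}   (c_k = 0 for k > q),
using gamma(-m) = gamma(m).
psi-weights needed (psi_j = theta_j + sum_i phi_i psi_{j-i}):
  psi_1 = theta_1 + phi_1 = 0.424 + (-0.109) = 0.315
Right-hand sides:
  c_0 = sigma^2 (1 + theta_1 psi_1) = 2 * (1 + (0.424)(0.315)) = 2 * 1.13356 = 2.26712
  c_1 = sigma^2 theta_1 = 2 * (0.424) = 0.848
  c_2 = 0
Equations for k = 0 and k = 1 (AR order 1):
  gamma(0) = phi_1 gamma(1) + c_0
  gamma(1) = phi_1 gamma(0) + c_1
Substituting the second into the first: gamma(0) (1 - phi_1^2) = c_0 + phi_1 c_1, so
  gamma(0) = (c_0 + phi_1 c_1) / (1 - phi_1^2) = (2.26712 + (-0.109)(0.848)) / (1 - (-0.109)^2) = 2.174688 / 0.988119 = 2.200836.
  gamma(1) = phi_1 gamma(0) + c_1 = (-0.109)(2.200836) + (0.848) = 0.608109.
For k = 2 (> q): gamma(2) = phi_1 gamma(1) = (-0.109)(0.608109) = -0.066284.
Therefore gamma(2) = -0.0663 (to 4 decimal places).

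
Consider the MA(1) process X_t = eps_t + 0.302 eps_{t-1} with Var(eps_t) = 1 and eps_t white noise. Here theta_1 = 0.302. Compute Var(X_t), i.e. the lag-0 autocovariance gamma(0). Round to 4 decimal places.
\gamma(0) = 1.0912

For an MA(q) process X_t = eps_t + sum_i theta_i eps_{t-i} with
Var(eps_t) = sigma^2, the variance is
  gamma(0) = sigma^2 * (1 + sum_i theta_i^2).
  sum_i theta_i^2 = (0.302)^2 = 0.091204.
  gamma(0) = 1 * (1 + 0.091204) = 1 * 1.091204 = 1.091204, which rounds to 1.0912.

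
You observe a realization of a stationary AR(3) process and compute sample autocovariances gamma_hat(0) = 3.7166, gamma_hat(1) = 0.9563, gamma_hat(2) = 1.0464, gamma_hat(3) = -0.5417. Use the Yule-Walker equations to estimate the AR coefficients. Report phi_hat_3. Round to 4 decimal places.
\hat\phi_{3} = -0.2950

The Yule-Walker equations for an AR(p) process read, in matrix form,
  Gamma_p phi = r_p,   with   (Gamma_p)_{ij} = gamma(|i - j|),
                       (r_p)_i = gamma(i),   i,j = 1..p.
Substitute the sample gammas (Toeplitz matrix and right-hand side of size 3):
  Gamma_p = [[3.7166, 0.9563, 1.0464], [0.9563, 3.7166, 0.9563], [1.0464, 0.9563, 3.7166]]
  r_p     = [0.9563, 1.0464, -0.5417]
Written out (R1..R3):
  (R1) 3.7166 phi_1 + 0.9563 phi_2 + 1.0464 phi_3 = 0.9563
  (R2) 0.9563 phi_1 + 3.7166 phi_2 + 0.9563 phi_3 = 1.0464
  (R3) 1.0464 phi_1 + 0.9563 phi_2 + 3.7166 phi_3 = -0.5417
Gaussian elimination:
  R2 <- R2 - (0.9563/3.7166) R1 = R2 - (0.257305) R1:  3.470539 phi_2 + 0.687056 phi_3 = 0.800339
  R3 <- R3 - (1.0464/3.7166) R1 = R3 - (0.281548) R1:  0.687056 phi_2 + 3.421989 phi_3 = -0.810944
  R3 <- R3 - (0.687056/3.470539) R2 = R3 - (0.197968) R2:  3.285973 phi_3 = -0.969386
Back-substitution:
  phi_hat_3 = -0.969386 / 3.285973 = -0.295007
  phi_hat_2 = (0.800339 - (0.687056)(-0.295007)) / 3.470539 = 0.289011
  phi_hat_1 = (0.9563 - (0.9563)(0.289011) - (1.0464)(-0.295007)) / 3.7166 = 0.266
So phi_hat = [0.2660, 0.2890, -0.2950].
Therefore phi_hat_3 = -0.2950.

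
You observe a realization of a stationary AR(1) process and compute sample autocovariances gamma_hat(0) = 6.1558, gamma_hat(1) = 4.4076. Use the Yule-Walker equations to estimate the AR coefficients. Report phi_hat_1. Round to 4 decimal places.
\hat\phi_{1} = 0.7160

The Yule-Walker equations for an AR(p) process read, in matrix form,
  Gamma_p phi = r_p,   with   (Gamma_p)_{ij} = gamma(|i - j|),
                       (r_p)_i = gamma(i),   i,j = 1..p.
Substitute the sample gammas (Toeplitz matrix and right-hand side of size 1):
  Gamma_p = [[6.1558]]
  r_p     = [4.4076]
With p = 1 this is the single equation gamma(0) phi_1 = gamma(1):
  phi_hat_1 = gamma(1) / gamma(0) = 4.4076 / 6.1558 = 0.7160.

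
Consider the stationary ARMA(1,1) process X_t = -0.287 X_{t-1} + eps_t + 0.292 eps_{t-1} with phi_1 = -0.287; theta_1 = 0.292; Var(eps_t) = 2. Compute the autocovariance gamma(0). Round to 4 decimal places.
\gamma(0) = 2.0001

Multiply the model equation by X_{t-k} and take expectations. With theta_0 = psi_0 = 1 and psi_j the MA(infinity) weights, this gives
  gamma(k) - sum_i phi_i gamma(k-i) = c_k,
  c_k = sigma^2 * sum_{j=k..q} theta_j psi_{j-k}   (c_k = 0 for k > q),
using gamma(-m) = gamma(m).
psi-weights needed (psi_j = theta_j + sum_i phi_i psi_{j-i}):
  psi_1 = theta_1 + phi_1 = 0.292 + (-0.287) = 0.005
Right-hand sides:
  c_0 = sigma^2 (1 + theta_1 psi_1) = 2 * (1 + (0.292)(0.005)) = 2 * 1.00146 = 2.00292
  c_1 = sigma^2 theta_1 = 2 * (0.292) = 0.584
  c_2 = 0
Equations for k = 0 and k = 1 (AR order 1):
  gamma(0) = phi_1 gamma(1) + c_0
  gamma(1) = phi_1 gamma(0) + c_1
Substituting the second into the first: gamma(0) (1 - phi_1^2) = c_0 + phi_1 c_1, so
  gamma(0) = (c_0 + phi_1 c_1) / (1 - phi_1^2) = (2.00292 + (-0.287)(0.584)) / (1 - (-0.287)^2) = 1.835312 / 0.917631 = 2.000054.
Therefore gamma(0) = 2.0001 (to 4 decimal places).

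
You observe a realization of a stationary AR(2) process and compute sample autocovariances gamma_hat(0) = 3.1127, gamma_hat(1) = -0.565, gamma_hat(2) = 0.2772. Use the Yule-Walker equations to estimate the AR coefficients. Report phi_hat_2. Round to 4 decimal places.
\hat\phi_{2} = 0.0580

The Yule-Walker equations for an AR(p) process read, in matrix form,
  Gamma_p phi = r_p,   with   (Gamma_p)_{ij} = gamma(|i - j|),
                       (r_p)_i = gamma(i),   i,j = 1..p.
Substitute the sample gammas (Toeplitz matrix and right-hand side of size 2):
  Gamma_p = [[3.1127, -0.565], [-0.565, 3.1127]]
  r_p     = [-0.565, 0.2772]
Written out:
  3.1127 phi_1 - 0.565 phi_2 = -0.565
  -0.565 phi_1 + 3.1127 phi_2 = 0.2772
Solve by Cramer's rule:
  det = gamma(0)^2 - gamma(1)^2 = (3.1127)^2 - (-0.565)^2 = 9.68890129 - 0.319225 = 9.36967629
  phi_hat_1 = [gamma(1) gamma(0) - gamma(1) gamma(2)] / det = [(-0.565)(3.1127) - (-0.565)(0.2772)] / 9.36967629 = -1.6020575 / 9.36967629 = -0.171
  phi_hat_2 = [gamma(0) gamma(2) - gamma(1)^2] / det = [(3.1127)(0.2772) - (-0.565)^2] / 9.36967629 = 0.54361544 / 9.36967629 = 0.058
So phi_hat = [-0.1710, 0.0580].
Therefore phi_hat_2 = 0.0580.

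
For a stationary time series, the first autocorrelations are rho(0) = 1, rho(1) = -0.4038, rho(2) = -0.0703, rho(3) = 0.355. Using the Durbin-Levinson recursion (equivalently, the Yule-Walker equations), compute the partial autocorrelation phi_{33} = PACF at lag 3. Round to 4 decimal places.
\phi_{33} = 0.2670

The PACF at lag k is phi_{kk}, the last component of the solution
to the Yule-Walker system G_k phi = r_k where
  (G_k)_{ij} = rho(|i - j|), (r_k)_i = rho(i), i,j = 1..k.
Equivalently, Durbin-Levinson gives phi_{kk} iteratively:
  phi_{11} = rho(1)
  phi_{kk} = [rho(k) - sum_{j=1..k-1} phi_{k-1,j} rho(k-j)]
            / [1 - sum_{j=1..k-1} phi_{k-1,j} rho(j)],
  phi_{k,j} = phi_{k-1,j} - phi_{kk} phi_{k-1,k-j},  j = 1..k-1.
Step k = 1:
  phi_11 = rho(1) = -0.4038.
Step k = 2:
  phi_22 = [rho(2) - phi_11 rho(1)] / [1 - phi_11 rho(1)] = [-0.0703 - (-0.4038)(-0.4038)] / [1 - (-0.4038)(-0.4038)]
         = -0.23335444 / 0.83694556 = -0.278817.
  Update: phi_21 = phi_11 - phi_22 phi_11 = -0.4038 - (-0.278817)(-0.4038) = -0.516386.
Step k = 3:
  phi_33 = [rho(3) - phi_21 rho(2) - phi_22 rho(1)] / [1 - phi_21 rho(1) - phi_22 rho(2)]
    numerator   = 0.355 - (-0.516386)(-0.0703) - (-0.278817)(-0.4038) = 0.20611185
    denominator = 1 - (-0.516386)(-0.4038) - (-0.278817)(-0.0703) = 0.77188243
  phi_33 = 0.20611185 / 0.77188243 = 0.267.
Therefore phi_{33} = 0.2670.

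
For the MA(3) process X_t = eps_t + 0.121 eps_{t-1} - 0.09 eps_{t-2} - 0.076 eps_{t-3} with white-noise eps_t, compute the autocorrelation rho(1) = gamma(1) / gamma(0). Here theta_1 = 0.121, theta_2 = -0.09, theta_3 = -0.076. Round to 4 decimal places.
\rho(1) = 0.1137

For an MA(q) process with theta_0 = 1, the autocovariance is
  gamma(k) = sigma^2 * sum_{i=0..q-k} theta_i * theta_{i+k},
and rho(k) = gamma(k) / gamma(0). Sigma^2 cancels.
  numerator   = (1)*(0.121) + (0.121)*(-0.09) + (-0.09)*(-0.076) = 0.11695.
  denominator = (1)^2 + (0.121)^2 + (-0.09)^2 + (-0.076)^2 = 1.028517.
  rho(1) = 0.11695 / 1.028517 = 0.1137.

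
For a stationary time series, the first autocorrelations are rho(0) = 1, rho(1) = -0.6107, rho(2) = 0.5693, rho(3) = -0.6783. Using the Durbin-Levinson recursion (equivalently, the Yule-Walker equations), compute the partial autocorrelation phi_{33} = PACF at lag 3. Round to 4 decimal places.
\phi_{33} = -0.4390

The PACF at lag k is phi_{kk}, the last component of the solution
to the Yule-Walker system G_k phi = r_k where
  (G_k)_{ij} = rho(|i - j|), (r_k)_i = rho(i), i,j = 1..k.
Equivalently, Durbin-Levinson gives phi_{kk} iteratively:
  phi_{11} = rho(1)
  phi_{kk} = [rho(k) - sum_{j=1..k-1} phi_{k-1,j} rho(k-j)]
            / [1 - sum_{j=1..k-1} phi_{k-1,j} rho(j)],
  phi_{k,j} = phi_{k-1,j} - phi_{kk} phi_{k-1,k-j},  j = 1..k-1.
Step k = 1:
  phi_11 = rho(1) = -0.6107.
Step k = 2:
  phi_22 = [rho(2) - phi_11 rho(1)] / [1 - phi_11 rho(1)] = [0.5693 - (-0.6107)(-0.6107)] / [1 - (-0.6107)(-0.6107)]
         = 0.19634551 / 0.62704551 = 0.313128.
  Update: phi_21 = phi_11 - phi_22 phi_11 = -0.6107 - (0.313128)(-0.6107) = -0.419473.
Step k = 3:
  phi_33 = [rho(3) - phi_21 rho(2) - phi_22 rho(1)] / [1 - phi_21 rho(1) - phi_22 rho(2)]
    numerator   = -0.6783 - (-0.419473)(0.5693) - (0.313128)(-0.6107) = -0.2482669
    denominator = 1 - (-0.419473)(-0.6107) - (0.313128)(0.5693) = 0.56556423
  phi_33 = -0.2482669 / 0.56556423 = -0.439.
Therefore phi_{33} = -0.4390.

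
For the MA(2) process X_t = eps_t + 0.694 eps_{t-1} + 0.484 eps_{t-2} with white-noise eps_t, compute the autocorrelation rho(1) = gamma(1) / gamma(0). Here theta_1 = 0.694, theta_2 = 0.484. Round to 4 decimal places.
\rho(1) = 0.6002

For an MA(q) process with theta_0 = 1, the autocovariance is
  gamma(k) = sigma^2 * sum_{i=0..q-k} theta_i * theta_{i+k},
and rho(k) = gamma(k) / gamma(0). Sigma^2 cancels.
  numerator   = (1)*(0.694) + (0.694)*(0.484) = 1.029896.
  denominator = (1)^2 + (0.694)^2 + (0.484)^2 = 1.715892.
  rho(1) = 1.029896 / 1.715892 = 0.6002.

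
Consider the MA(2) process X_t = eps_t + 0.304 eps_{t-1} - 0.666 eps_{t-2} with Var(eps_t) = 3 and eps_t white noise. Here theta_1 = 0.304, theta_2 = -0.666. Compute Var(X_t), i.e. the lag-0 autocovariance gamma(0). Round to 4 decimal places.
\gamma(0) = 4.6079

For an MA(q) process X_t = eps_t + sum_i theta_i eps_{t-i} with
Var(eps_t) = sigma^2, the variance is
  gamma(0) = sigma^2 * (1 + sum_i theta_i^2).
  sum_i theta_i^2 = (0.304)^2 + (-0.666)^2 = 0.092416 + 0.443556 = 0.535972.
  gamma(0) = 3 * (1 + 0.535972) = 3 * 1.535972 = 4.607916, which rounds to 4.6079.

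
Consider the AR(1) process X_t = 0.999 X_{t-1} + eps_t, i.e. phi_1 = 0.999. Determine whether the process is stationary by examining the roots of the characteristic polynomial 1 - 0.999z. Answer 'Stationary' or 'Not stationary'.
\text{Stationary}

The AR(p) characteristic polynomial is P(z) = 1 - 0.999z.
Stationarity requires all roots to lie outside the unit circle, i.e. |z| > 1 for every root.
This is linear in z: 1 + (-0.999) z = 0  =>  z = -1/(-0.999) = 1.001001,  |z| = 1.001001.
Moduli of all roots: 1.0010.
All moduli strictly greater than 1? Yes.
Verdict: Stationary.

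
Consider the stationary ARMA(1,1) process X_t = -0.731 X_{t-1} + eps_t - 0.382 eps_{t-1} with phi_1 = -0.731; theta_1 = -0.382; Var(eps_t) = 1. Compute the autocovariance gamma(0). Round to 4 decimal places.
\gamma(0) = 3.6604

Multiply the model equation by X_{t-k} and take expectations. With theta_0 = psi_0 = 1 and psi_j the MA(infinity) weights, this gives
  gamma(k) - sum_i phi_i gamma(k-i) = c_k,
  c_k = sigma^2 * sum_{j=k..q} theta_j psi_{j-k}   (c_k = 0 for k > q),
using gamma(-m) = gamma(m).
psi-weights needed (psi_j = theta_j + sum_i phi_i psi_{j-i}):
  psi_1 = theta_1 + phi_1 = -0.382 + (-0.731) = -1.113
Right-hand sides:
  c_0 = sigma^2 (1 + theta_1 psi_1) = 1 * (1 + (-0.382)(-1.113)) = 1 * 1.425166 = 1.425166
  c_1 = sigma^2 theta_1 = 1 * (-0.382) = -0.382
  c_2 = 0
Equations for k = 0 and k = 1 (AR order 1):
  gamma(0) = phi_1 gamma(1) + c_0
  gamma(1) = phi_1 gamma(0) + c_1
Substituting the second into the first: gamma(0) (1 - phi_1^2) = c_0 + phi_1 c_1, so
  gamma(0) = (c_0 + phi_1 c_1) / (1 - phi_1^2) = (1.425166 + (-0.731)(-0.382)) / (1 - (-0.731)^2) = 1.704408 / 0.465639 = 3.660364.
Therefore gamma(0) = 3.6604 (to 4 decimal places).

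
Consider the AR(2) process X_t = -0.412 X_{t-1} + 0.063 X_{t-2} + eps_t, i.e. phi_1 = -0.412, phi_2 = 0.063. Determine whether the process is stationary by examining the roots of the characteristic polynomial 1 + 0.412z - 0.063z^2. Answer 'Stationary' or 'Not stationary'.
\text{Stationary}

The AR(p) characteristic polynomial is P(z) = 1 + 0.412z - 0.063z^2.
Stationarity requires all roots to lie outside the unit circle, i.e. |z| > 1 for every root.
Set 1 + (0.412) z + (-0.063) z^2 = 0, i.e. a z^2 + b z + c = 0 with a = -0.063, b = 0.412, c = 1.
Discriminant D = b^2 - 4ac = (0.412)^2 - 4*(-0.063)*1 = 0.169744 - (-0.252) = 0.421744.
D >= 0, so the roots are real: z = (-b +/- sqrt(D)) / (2a) = (-0.412 +/- 0.649418) / (-0.126).
  z_1 = (-0.412 + 0.649418) / (-0.126) = -1.8843,   |z_1| = 1.8843.
  z_2 = (-0.412 - 0.649418) / (-0.126) = 8.424,   |z_2| = 8.424.
Moduli of all roots: 1.8843, 8.4240.
All moduli strictly greater than 1? Yes.
Verdict: Stationary.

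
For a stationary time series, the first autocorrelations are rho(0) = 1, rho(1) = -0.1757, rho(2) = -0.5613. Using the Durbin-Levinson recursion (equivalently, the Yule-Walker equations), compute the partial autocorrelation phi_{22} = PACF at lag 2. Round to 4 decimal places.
\phi_{22} = -0.6110

The PACF at lag k is phi_{kk}, the last component of the solution
to the Yule-Walker system G_k phi = r_k where
  (G_k)_{ij} = rho(|i - j|), (r_k)_i = rho(i), i,j = 1..k.
Equivalently, Durbin-Levinson gives phi_{kk} iteratively:
  phi_{11} = rho(1)
  phi_{kk} = [rho(k) - sum_{j=1..k-1} phi_{k-1,j} rho(k-j)]
            / [1 - sum_{j=1..k-1} phi_{k-1,j} rho(j)],
  phi_{k,j} = phi_{k-1,j} - phi_{kk} phi_{k-1,k-j},  j = 1..k-1.
Step k = 1:
  phi_11 = rho(1) = -0.1757.
Step k = 2:
  phi_22 = [rho(2) - phi_11 rho(1)] / [1 - phi_11 rho(1)] = [-0.5613 - (-0.1757)(-0.1757)] / [1 - (-0.1757)(-0.1757)]
         = -0.59217049 / 0.96912951 = -0.611.
Therefore phi_{22} = -0.6110.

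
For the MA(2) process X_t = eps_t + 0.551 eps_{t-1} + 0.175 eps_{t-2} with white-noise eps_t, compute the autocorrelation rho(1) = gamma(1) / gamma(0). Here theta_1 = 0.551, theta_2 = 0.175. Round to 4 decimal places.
\rho(1) = 0.4852

For an MA(q) process with theta_0 = 1, the autocovariance is
  gamma(k) = sigma^2 * sum_{i=0..q-k} theta_i * theta_{i+k},
and rho(k) = gamma(k) / gamma(0). Sigma^2 cancels.
  numerator   = (1)*(0.551) + (0.551)*(0.175) = 0.647425.
  denominator = (1)^2 + (0.551)^2 + (0.175)^2 = 1.334226.
  rho(1) = 0.647425 / 1.334226 = 0.4852.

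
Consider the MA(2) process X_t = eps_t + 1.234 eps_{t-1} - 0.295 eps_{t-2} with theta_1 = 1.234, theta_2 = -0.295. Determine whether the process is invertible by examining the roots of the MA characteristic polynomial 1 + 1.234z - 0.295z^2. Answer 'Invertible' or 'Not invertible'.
\text{Not invertible}

The MA(q) characteristic polynomial is P(z) = 1 + 1.234z - 0.295z^2.
Invertibility requires all roots to lie outside the unit circle, i.e. |z| > 1 for every root.
Set 1 + (1.234) z + (-0.295) z^2 = 0, i.e. a z^2 + b z + c = 0 with a = -0.295, b = 1.234, c = 1.
Discriminant D = b^2 - 4ac = (1.234)^2 - 4*(-0.295)*1 = 1.522756 - (-1.18) = 2.702756.
D >= 0, so the roots are real: z = (-b +/- sqrt(D)) / (2a) = (-1.234 +/- 1.644006) / (-0.59).
  z_1 = (-1.234 + 1.644006) / (-0.59) = -0.6949,   |z_1| = 0.6949.
  z_2 = (-1.234 - 1.644006) / (-0.59) = 4.878,   |z_2| = 4.878.
Moduli of all roots: 0.6949, 4.8780.
All moduli strictly greater than 1? No.
Verdict: Not invertible.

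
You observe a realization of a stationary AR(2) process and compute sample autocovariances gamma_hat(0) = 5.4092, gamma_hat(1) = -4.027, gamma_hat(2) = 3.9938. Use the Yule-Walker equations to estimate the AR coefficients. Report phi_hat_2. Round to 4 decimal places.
\hat\phi_{2} = 0.4130

The Yule-Walker equations for an AR(p) process read, in matrix form,
  Gamma_p phi = r_p,   with   (Gamma_p)_{ij} = gamma(|i - j|),
                       (r_p)_i = gamma(i),   i,j = 1..p.
Substitute the sample gammas (Toeplitz matrix and right-hand side of size 2):
  Gamma_p = [[5.4092, -4.027], [-4.027, 5.4092]]
  r_p     = [-4.027, 3.9938]
Written out:
  5.4092 phi_1 - 4.027 phi_2 = -4.027
  -4.027 phi_1 + 5.4092 phi_2 = 3.9938
Solve by Cramer's rule:
  det = gamma(0)^2 - gamma(1)^2 = (5.4092)^2 - (-4.027)^2 = 29.25944464 - 16.216729 = 13.04271564
  phi_hat_1 = [gamma(1) gamma(0) - gamma(1) gamma(2)] / det = [(-4.027)(5.4092) - (-4.027)(3.9938)] / 13.04271564 = -5.6998158 / 13.04271564 = -0.437
  phi_hat_2 = [gamma(0) gamma(2) - gamma(1)^2] / det = [(5.4092)(3.9938) - (-4.027)^2] / 13.04271564 = 5.38653396 / 13.04271564 = 0.413
So phi_hat = [-0.4370, 0.4130].
Therefore phi_hat_2 = 0.4130.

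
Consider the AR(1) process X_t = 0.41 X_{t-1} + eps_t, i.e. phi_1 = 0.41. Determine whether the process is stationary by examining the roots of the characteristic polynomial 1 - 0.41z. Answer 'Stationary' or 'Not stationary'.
\text{Stationary}

The AR(p) characteristic polynomial is P(z) = 1 - 0.41z.
Stationarity requires all roots to lie outside the unit circle, i.e. |z| > 1 for every root.
This is linear in z: 1 + (-0.41) z = 0  =>  z = -1/(-0.41) = 2.439024,  |z| = 2.439024.
Moduli of all roots: 2.4390.
All moduli strictly greater than 1? Yes.
Verdict: Stationary.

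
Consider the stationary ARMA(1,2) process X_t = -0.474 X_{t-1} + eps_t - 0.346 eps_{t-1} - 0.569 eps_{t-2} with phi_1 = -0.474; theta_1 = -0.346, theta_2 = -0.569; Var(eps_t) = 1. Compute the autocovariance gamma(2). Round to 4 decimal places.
\gamma(2) = -0.2410

Multiply the model equation by X_{t-k} and take expectations. With theta_0 = psi_0 = 1 and psi_j the MA(infinity) weights, this gives
  gamma(k) - sum_i phi_i gamma(k-i) = c_k,
  c_k = sigma^2 * sum_{j=k..q} theta_j psi_{j-k}   (c_k = 0 for k > q),
using gamma(-m) = gamma(m).
psi-weights needed (psi_j = theta_j + sum_i phi_i psi_{j-i}):
  psi_1 = theta_1 + phi_1 = -0.346 + (-0.474) = -0.82
  psi_2 = theta_2 + phi_1 psi_1 = -0.569 + (-0.474)(-0.82) = -0.18032
Right-hand sides:
  c_0 = sigma^2 (1 + theta_1 psi_1 + theta_2 psi_2) = 1 * (1 + (-0.346)(-0.82) + (-0.569)(-0.18032)) = 1 * 1.386322 = 1.386322
  c_1 = sigma^2 (theta_1 + theta_2 psi_1) = 1 * (-0.346 + (-0.569)(-0.82)) = 0.12058
  c_2 = sigma^2 theta_2 = 1 * (-0.569) = -0.569
Equations for k = 0 and k = 1 (AR order 1):
  gamma(0) = phi_1 gamma(1) + c_0
  gamma(1) = phi_1 gamma(0) + c_1
Substituting the second into the first: gamma(0) (1 - phi_1^2) = c_0 + phi_1 c_1, so
  gamma(0) = (c_0 + phi_1 c_1) / (1 - phi_1^2) = (1.386322 + (-0.474)(0.12058)) / (1 - (-0.474)^2) = 1.329167 / 0.775324 = 1.714338.
  gamma(1) = phi_1 gamma(0) + c_1 = (-0.474)(1.714338) + (0.12058) = -0.692016.
For k = 2: gamma(2) = phi_1 gamma(1) + c_2
  = (-0.474)(-0.692016) + (-0.569) = -0.240984.
Therefore gamma(2) = -0.2410 (to 4 decimal places).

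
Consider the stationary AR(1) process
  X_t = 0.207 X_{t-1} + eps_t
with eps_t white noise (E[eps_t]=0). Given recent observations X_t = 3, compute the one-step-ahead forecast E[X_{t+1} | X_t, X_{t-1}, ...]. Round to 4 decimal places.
E[X_{t+1} \mid \mathcal F_t] = 0.6210

For an AR(p) model X_t = c + sum_i phi_i X_{t-i} + eps_t, the
one-step-ahead conditional mean is
  E[X_{t+1} | X_t, ...] = c + sum_i phi_i X_{t+1-i}.
Substitute known values:
  E[X_{t+1} | ...] = (0.207) * (3)
                   = 0.6210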